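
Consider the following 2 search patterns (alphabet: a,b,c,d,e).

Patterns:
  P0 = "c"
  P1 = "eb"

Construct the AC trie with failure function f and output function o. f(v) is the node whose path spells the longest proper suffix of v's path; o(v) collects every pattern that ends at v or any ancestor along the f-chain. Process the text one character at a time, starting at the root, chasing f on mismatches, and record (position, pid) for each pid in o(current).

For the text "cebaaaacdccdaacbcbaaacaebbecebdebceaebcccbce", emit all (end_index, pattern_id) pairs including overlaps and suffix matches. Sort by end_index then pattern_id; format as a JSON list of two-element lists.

Build:
Trie nodes:
  n0 'ε': c→1 e→2
  n1 'c': ·  [P0 ends]
  n2 'e': b→3
  n3 'eb': ·  [P1 ends]

Failure links (BFS by depth):
  fail(1) 'c': from fail(0)=0 chase 'c': 0 ⇒ 0;  out={0}∪out(0)={0}
  fail(2) 'e': from fail(0)=0 chase 'e': 0 ⇒ 0;  out=∅∪out(0)=∅
  fail(3) 'eb': from fail(2)=0 chase 'b': 0 ⇒ 0;  out={1}∪out(0)={1}

Run:
i=0 'c': node 0→1  emit P0@[0:0]
i=1 'e': node 1→2 ·f
i=2 'b': node 2→3  emit P1@[1:2]
i=3 'a': node 3→0 ·f
i=4 'a': node 0→0
i=5 'a': node 0→0
i=6 'a': node 0→0
i=7 'c': node 0→1  emit P0@[7:7]
i=8 'd': node 1→0 ·f
i=9 'c': node 0→1  emit P0@[9:9]
i=10 'c': node 1→1 ·f  emit P0@[10:10]
i=11 'd': node 1→0 ·f
i=12 'a': node 0→0
i=13 'a': node 0→0
i=14 'c': node 0→1  emit P0@[14:14]
i=15 'b': node 1→0 ·f
i=16 'c': node 0→1  emit P0@[16:16]
i=17 'b': node 1→0 ·f
i=18 'a': node 0→0
i=19 'a': node 0→0
i=20 'a': node 0→0
i=21 'c': node 0→1  emit P0@[21:21]
i=22 'a': node 1→0 ·f
i=23 'e': node 0→2
i=24 'b': node 2→3  emit P1@[23:24]
i=25 'b': node 3→0 ·f
i=26 'e': node 0→2
i=27 'c': node 2→1 ·f  emit P0@[27:27]
i=28 'e': node 1→2 ·f
i=29 'b': node 2→3  emit P1@[28:29]
i=30 'd': node 3→0 ·f
i=31 'e': node 0→2
i=32 'b': node 2→3  emit P1@[31:32]
i=33 'c': node 3→1 ·f  emit P0@[33:33]
i=34 'e': node 1→2 ·f
i=35 'a': node 2→0 ·f
i=36 'e': node 0→2
i=37 'b': node 2→3  emit P1@[36:37]
i=38 'c': node 3→1 ·f  emit P0@[38:38]
i=39 'c': node 1→1 ·f  emit P0@[39:39]
i=40 'c': node 1→1 ·f  emit P0@[40:40]
i=41 'b': node 1→0 ·f
i=42 'c': node 0→1  emit P0@[42:42]
i=43 'e': node 1→2 ·f

Result: [[0,0],[2,1],[7,0],[9,0],[10,0],[14,0],[16,0],[21,0],[24,1],[27,0],[29,1],[32,1],[33,0],[37,1],[38,0],[39,0],[40,0],[42,0]]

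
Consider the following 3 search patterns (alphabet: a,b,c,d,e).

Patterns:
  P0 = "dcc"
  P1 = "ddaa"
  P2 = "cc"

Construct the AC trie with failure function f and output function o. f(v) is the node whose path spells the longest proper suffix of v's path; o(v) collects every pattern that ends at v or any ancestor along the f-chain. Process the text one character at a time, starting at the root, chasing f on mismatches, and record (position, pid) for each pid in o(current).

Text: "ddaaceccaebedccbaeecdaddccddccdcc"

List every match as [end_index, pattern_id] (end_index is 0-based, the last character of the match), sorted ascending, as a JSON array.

Build:
Trie nodes:
  0='ε' goto c→7 d→1
  1='d' goto c→2 d→4
  2='dc' goto c→3
  3='dcc' goto ·  [P0 ends]
  4='dd' goto a→5
  5='dda' goto a→6
  6='ddaa' goto ·  [P1 ends]
  7='c' goto c→8
  8='cc' goto ·  [P2 ends]

BFS fail/out derivation:
  fail(1) 'd': from fail(0)=0 chase 'd': 0 ⇒ 0;  out=∅∪out(0)=∅
  fail(7) 'c': from fail(0)=0 chase 'c': 0 ⇒ 0;  out=∅∪out(0)=∅
  fail(2) 'dc': from fail(1)=0 chase 'c': 0 ⇒ 7;  out=∅∪out(7)=∅
  fail(4) 'dd': from fail(1)=0 chase 'd': 0 ⇒ 1;  out=∅∪out(1)=∅
  fail(8) 'cc': from fail(7)=0 chase 'c': 0 ⇒ 7;  out={2}∪out(7)={2}
  fail(3) 'dcc': from fail(2)=7 chase 'c': 7 ⇒ 8;  out={0}∪out(8)={0,2}
  fail(5) 'dda': from fail(4)=1 chase 'a': 1→0 ⇒ 0;  out=∅∪out(0)=∅
  fail(6) 'ddaa': from fail(5)=0 chase 'a': 0 ⇒ 0;  out={1}∪out(0)={1}

Scan:
pos 0 'd': at 1
pos 1 'd': at 4
pos 2 'a': at 5
pos 3 'a': at 6  emit P1@[0:3]
pos 4 'c': at 7 (fail-walked)
pos 5 'e': at 0 (fail-walked)
pos 6 'c': at 7
pos 7 'c': at 8  emit P2@[6:7]
pos 8 'a': at 0 (fail-walked)
pos 9 'e': at 0
pos 10 'b': at 0
pos 11 'e': at 0
pos 12 'd': at 1
pos 13 'c': at 2
pos 14 'c': at 3  emit P0@[12:14],P2@[13:14]
pos 15 'b': at 0 (fail-walked)
pos 16 'a': at 0
pos 17 'e': at 0
pos 18 'e': at 0
pos 19 'c': at 7
pos 20 'd': at 1 (fail-walked)
pos 21 'a': at 0 (fail-walked)
pos 22 'd': at 1
pos 23 'd': at 4
pos 24 'c': at 2 (fail-walked)
pos 25 'c': at 3  emit P0@[23:25],P2@[24:25]
pos 26 'd': at 1 (fail-walked)
pos 27 'd': at 4
pos 28 'c': at 2 (fail-walked)
pos 29 'c': at 3  emit P0@[27:29],P2@[28:29]
pos 30 'd': at 1 (fail-walked)
pos 31 'c': at 2
pos 32 'c': at 3  emit P0@[30:32],P2@[31:32]

Result: [[3,1],[7,2],[14,0],[14,2],[25,0],[25,2],[29,0],[29,2],[32,0],[32,2]]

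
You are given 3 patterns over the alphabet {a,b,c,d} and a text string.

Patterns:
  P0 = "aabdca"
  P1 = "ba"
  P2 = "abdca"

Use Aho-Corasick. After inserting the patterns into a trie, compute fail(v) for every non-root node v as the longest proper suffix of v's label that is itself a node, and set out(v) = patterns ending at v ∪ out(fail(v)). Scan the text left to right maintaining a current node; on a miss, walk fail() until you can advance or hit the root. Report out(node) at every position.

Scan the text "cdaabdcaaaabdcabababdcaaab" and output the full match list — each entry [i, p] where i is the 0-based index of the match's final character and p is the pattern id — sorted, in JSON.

Construct AC machine:
Trie (insert patterns):
  n0 'ε': a→1 b→7
  n1 'a': a→2 b→9
  n2 'aa': b→3
  n3 'aab': d→4
  n4 'aabd': c→5
  n5 'aabdc': a→6
  n6 'aabdca': ·  ←P0
  n7 'b': a→8
  n8 'ba': ·  ←P1
  n9 'ab': d→10
  n10 'abd': c→11
  n11 'abdc': a→12
  n12 'abdca': ·  ←P2

BFS fail/out derivation:
  n1('a'): parent n0 fail=0; on 'a' 0 → fail=0;  out ∅∪∅=∅
  n7('b'): parent n0 fail=0; on 'b' 0 → fail=0;  out ∅∪∅=∅
  n2('aa'): parent n1 fail=0; on 'a' 0 → fail=1;  out ∅∪∅=∅
  n8('ba'): parent n7 fail=0; on 'a' 0 → fail=1;  out {1}∪∅={1}
  n9('ab'): parent n1 fail=0; on 'b' 0 → fail=7;  out ∅∪∅=∅
  n3('aab'): parent n2 fail=1; on 'b' 1 → fail=9;  out ∅∪∅=∅
  n10('abd'): parent n9 fail=7; on 'd' 7→0 → fail=0;  out ∅∪∅=∅
  n4('aabd'): parent n3 fail=9; on 'd' 9 → fail=10;  out ∅∪∅=∅
  n11('abdc'): parent n10 fail=0; on 'c' 0 → fail=0;  out ∅∪∅=∅
  n5('aabdc'): parent n4 fail=10; on 'c' 10 → fail=11;  out ∅∪∅=∅
  n12('abdca'): parent n11 fail=0; on 'a' 0 → fail=1;  out {2}∪∅={2}
  n6('aabdca'): parent n5 fail=11; on 'a' 11 → fail=12;  out {0}∪{2}={0,2}

Text stream:
i=0 'c': node 0→0
i=1 'd': node 0→0
i=2 'a': node 0→1
i=3 'a': node 1→2
i=4 'b': node 2→3
i=5 'd': node 3→4
i=6 'c': node 4→5
i=7 'a': node 5→6  ** P0@[2:7],P2@[3:7]
i=8 'a': node 6→2 (fail-walked)
i=9 'a': node 2→2 (fail-walked)
i=10 'a': node 2→2 (fail-walked)
i=11 'b': node 2→3
i=12 'd': node 3→4
i=13 'c': node 4→5
i=14 'a': node 5→6  ** P0@[9:14],P2@[10:14]
i=15 'b': node 6→9 (fail-walked)
i=16 'a': node 9→8 (fail-walked)  ** P1@[15:16]
i=17 'b': node 8→9 (fail-walked)
i=18 'a': node 9→8 (fail-walked)  ** P1@[17:18]
i=19 'b': node 8→9 (fail-walked)
i=20 'd': node 9→10
i=21 'c': node 10→11
i=22 'a': node 11→12  ** P2@[18:22]
i=23 'a': node 12→2 (fail-walked)
i=24 'a': node 2→2 (fail-walked)
i=25 'b': node 2→3

All matches (sorted): [[7,0],[7,2],[14,0],[14,2],[16,1],[18,1],[22,2]]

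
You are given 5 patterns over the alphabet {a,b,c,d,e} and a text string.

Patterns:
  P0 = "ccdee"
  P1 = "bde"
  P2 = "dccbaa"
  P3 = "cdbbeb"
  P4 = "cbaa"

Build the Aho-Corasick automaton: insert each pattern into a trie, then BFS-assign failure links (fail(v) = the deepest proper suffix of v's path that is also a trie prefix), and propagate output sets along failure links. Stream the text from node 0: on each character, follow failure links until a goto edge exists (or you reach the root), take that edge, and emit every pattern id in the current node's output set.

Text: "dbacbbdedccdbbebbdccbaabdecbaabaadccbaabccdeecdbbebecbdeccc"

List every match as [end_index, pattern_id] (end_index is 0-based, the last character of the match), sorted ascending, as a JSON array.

Build automaton:
Trie (insert patterns):
  0='ε' goto b→6 c→1 d→9
  1='c' goto b→20 c→2 d→15
  2='cc' goto d→3
  3='ccd' goto e→4
  4='ccde' goto e→5
  5='ccdee' goto ·  ←P0
  6='b' goto d→7
  7='bd' goto e→8
  8='bde' goto ·  ←P1
  9='d' goto c→10
  10='dc' goto c→11
  11='dcc' goto b→12
  12='dccb' goto a→13
  13='dccba' goto a→14
  14='dccbaa' goto ·  ←P2
  15='cd' goto b→16
  16='cdb' goto b→17
  17='cdbb' goto e→18
  18='cdbbe' goto b→19
  19='cdbbeb' goto ·  ←P3
  20='cb' goto a→21
  21='cba' goto a→22
  22='cbaa' goto ·  ←P4

BFS fail/out derivation:
  n1('c'): parent n0 fail=0; on 'c' 0 → fail=0;  out ∅∪∅=∅
  n6('b'): parent n0 fail=0; on 'b' 0 → fail=0;  out ∅∪∅=∅
  n9('d'): parent n0 fail=0; on 'd' 0 → fail=0;  out ∅∪∅=∅
  n2('cc'): parent n1 fail=0; on 'c' 0 → fail=1;  out ∅∪∅=∅
  n7('bd'): parent n6 fail=0; on 'd' 0 → fail=9;  out ∅∪∅=∅
  n10('dc'): parent n9 fail=0; on 'c' 0 → fail=1;  out ∅∪∅=∅
  n15('cd'): parent n1 fail=0; on 'd' 0 → fail=9;  out ∅∪∅=∅
  n20('cb'): parent n1 fail=0; on 'b' 0 → fail=6;  out ∅∪∅=∅
  n3('ccd'): parent n2 fail=1; on 'd' 1 → fail=15;  out ∅∪∅=∅
  n8('bde'): parent n7 fail=9; on 'e' 9→0 → fail=0;  out {1}∪∅={1}
  n11('dcc'): parent n10 fail=1; on 'c' 1 → fail=2;  out ∅∪∅=∅
  n16('cdb'): parent n15 fail=9; on 'b' 9→0 → fail=6;  out ∅∪∅=∅
  n21('cba'): parent n20 fail=6; on 'a' 6→0 → fail=0;  out ∅∪∅=∅
  n4('ccde'): parent n3 fail=15; on 'e' 15→9→0 → fail=0;  out ∅∪∅=∅
  n12('dccb'): parent n11 fail=2; on 'b' 2→1 → fail=20;  out ∅∪∅=∅
  n17('cdbb'): parent n16 fail=6; on 'b' 6→0 → fail=6;  out ∅∪∅=∅
  n22('cbaa'): parent n21 fail=0; on 'a' 0 → fail=0;  out {4}∪∅={4}
  n5('ccdee'): parent n4 fail=0; on 'e' 0 → fail=0;  out {0}∪∅={0}
  n13('dccba'): parent n12 fail=20; on 'a' 20 → fail=21;  out ∅∪∅=∅
  n18('cdbbe'): parent n17 fail=6; on 'e' 6→0 → fail=0;  out ∅∪∅=∅
  n14('dccbaa'): parent n13 fail=21; on 'a' 21 → fail=22;  out {2}∪{4}={2,4}
  n19('cdbbeb'): parent n18 fail=0; on 'b' 0 → fail=6;  out {3}∪∅={3}

Text stream:
[0] read 'd'  n0⇒n9
[1] read 'b'  n9⇒n6 (via fail)
[2] read 'a'  n6⇒n0 (via fail)
[3] read 'c'  n0⇒n1
[4] read 'b'  n1⇒n20
[5] read 'b'  n20⇒n6 (via fail)
[6] read 'd'  n6⇒n7
[7] read 'e'  n7⇒n8  ** P1@[5:7]
[8] read 'd'  n8⇒n9 (via fail)
[9] read 'c'  n9⇒n10
[10] read 'c'  n10⇒n11
[11] read 'd'  n11⇒n3 (via fail)
[12] read 'b'  n3⇒n16 (via fail)
[13] read 'b'  n16⇒n17
[14] read 'e'  n17⇒n18
[15] read 'b'  n18⇒n19  ** P3@[10:15]
[16] read 'b'  n19⇒n6 (via fail)
[17] read 'd'  n6⇒n7
[18] read 'c'  n7⇒n10 (via fail)
[19] read 'c'  n10⇒n11
[20] read 'b'  n11⇒n12
[21] read 'a'  n12⇒n13
[22] read 'a'  n13⇒n14  ** P2@[17:22],P4@[19:22]
[23] read 'b'  n14⇒n6 (via fail)
[24] read 'd'  n6⇒n7
[25] read 'e'  n7⇒n8  ** P1@[23:25]
[26] read 'c'  n8⇒n1 (via fail)
[27] read 'b'  n1⇒n20
[28] read 'a'  n20⇒n21
[29] read 'a'  n21⇒n22  ** P4@[26:29]
[30] read 'b'  n22⇒n6 (via fail)
[31] read 'a'  n6⇒n0 (via fail)
[32] read 'a'  n0⇒n0
[33] read 'd'  n0⇒n9
[34] read 'c'  n9⇒n10
[35] read 'c'  n10⇒n11
[36] read 'b'  n11⇒n12
[37] read 'a'  n12⇒n13
[38] read 'a'  n13⇒n14  ** P2@[33:38],P4@[35:38]
[39] read 'b'  n14⇒n6 (via fail)
[40] read 'c'  n6⇒n1 (via fail)
[41] read 'c'  n1⇒n2
[42] read 'd'  n2⇒n3
[43] read 'e'  n3⇒n4
[44] read 'e'  n4⇒n5  ** P0@[40:44]
[45] read 'c'  n5⇒n1 (via fail)
[46] read 'd'  n1⇒n15
[47] read 'b'  n15⇒n16
[48] read 'b'  n16⇒n17
[49] read 'e'  n17⇒n18
[50] read 'b'  n18⇒n19  ** P3@[45:50]
[51] read 'e'  n19⇒n0 (via fail)
[52] read 'c'  n0⇒n1
[53] read 'b'  n1⇒n20
[54] read 'd'  n20⇒n7 (via fail)
[55] read 'e'  n7⇒n8  ** P1@[53:55]
[56] read 'c'  n8⇒n1 (via fail)
[57] read 'c'  n1⇒n2
[58] read 'c'  n2⇒n2 (via fail)

Result: [[7,1],[15,3],[22,2],[22,4],[25,1],[29,4],[38,2],[38,4],[44,0],[50,3],[55,1]]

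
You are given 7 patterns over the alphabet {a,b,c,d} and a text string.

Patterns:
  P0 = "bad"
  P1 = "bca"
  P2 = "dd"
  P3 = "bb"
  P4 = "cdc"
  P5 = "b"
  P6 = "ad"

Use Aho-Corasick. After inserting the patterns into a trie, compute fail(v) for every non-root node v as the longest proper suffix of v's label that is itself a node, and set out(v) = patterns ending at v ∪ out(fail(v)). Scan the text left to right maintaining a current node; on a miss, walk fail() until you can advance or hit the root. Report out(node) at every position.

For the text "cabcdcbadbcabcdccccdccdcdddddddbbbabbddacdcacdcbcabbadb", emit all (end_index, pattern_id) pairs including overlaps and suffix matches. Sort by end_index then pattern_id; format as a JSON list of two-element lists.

Build automaton:
Trie (insert patterns):
  0='ε' goto a→12 b→1 c→9 d→6
  1='b' goto a→2 b→8 c→4  ←P5
  2='ba' goto d→3
  3='bad' goto ·  ←P0
  4='bc' goto a→5
  5='bca' goto ·  ←P1
  6='d' goto d→7
  7='dd' goto ·  ←P2
  8='bb' goto ·  ←P3
  9='c' goto d→10
  10='cd' goto c→11
  11='cdc' goto ·  ←P4
  12='a' goto d→13
  13='ad' goto ·  ←P6

BFS fail/out derivation:
  n1('b'): parent n0 fail=0; on 'b' 0 → fail=0;  out {5}∪∅={5}
  n6('d'): parent n0 fail=0; on 'd' 0 → fail=0;  out ∅∪∅=∅
  n9('c'): parent n0 fail=0; on 'c' 0 → fail=0;  out ∅∪∅=∅
  n12('a'): parent n0 fail=0; on 'a' 0 → fail=0;  out ∅∪∅=∅
  n2('ba'): parent n1 fail=0; on 'a' 0 → fail=12;  out ∅∪∅=∅
  n4('bc'): parent n1 fail=0; on 'c' 0 → fail=9;  out ∅∪∅=∅
  n7('dd'): parent n6 fail=0; on 'd' 0 → fail=6;  out {2}∪∅={2}
  n8('bb'): parent n1 fail=0; on 'b' 0 → fail=1;  out {3}∪{5}={3,5}
  n10('cd'): parent n9 fail=0; on 'd' 0 → fail=6;  out ∅∪∅=∅
  n13('ad'): parent n12 fail=0; on 'd' 0 → fail=6;  out {6}∪∅={6}
  n3('bad'): parent n2 fail=12; on 'd' 12 → fail=13;  out {0}∪{6}={0,6}
  n5('bca'): parent n4 fail=9; on 'a' 9→0 → fail=12;  out {1}∪∅={1}
  n11('cdc'): parent n10 fail=6; on 'c' 6→0 → fail=9;  out {4}∪∅={4}

Text stream:
pos 0 'c': at 9
pos 1 'a': at 12 (fail-walked)
pos 2 'b': at 1 (fail-walked)  emit P5@[2:2]
pos 3 'c': at 4
pos 4 'd': at 10 (fail-walked)
pos 5 'c': at 11  emit P4@[3:5]
pos 6 'b': at 1 (fail-walked)  emit P5@[6:6]
pos 7 'a': at 2
pos 8 'd': at 3  emit P0@[6:8],P6@[7:8]
pos 9 'b': at 1 (fail-walked)  emit P5@[9:9]
pos 10 'c': at 4
pos 11 'a': at 5  emit P1@[9:11]
pos 12 'b': at 1 (fail-walked)  emit P5@[12:12]
pos 13 'c': at 4
pos 14 'd': at 10 (fail-walked)
pos 15 'c': at 11  emit P4@[13:15]
pos 16 'c': at 9 (fail-walked)
pos 17 'c': at 9 (fail-walked)
pos 18 'c': at 9 (fail-walked)
pos 19 'd': at 10
pos 20 'c': at 11  emit P4@[18:20]
pos 21 'c': at 9 (fail-walked)
pos 22 'd': at 10
pos 23 'c': at 11  emit P4@[21:23]
pos 24 'd': at 10 (fail-walked)
pos 25 'd': at 7 (fail-walked)  emit P2@[24:25]
pos 26 'd': at 7 (fail-walked)  emit P2@[25:26]
pos 27 'd': at 7 (fail-walked)  emit P2@[26:27]
pos 28 'd': at 7 (fail-walked)  emit P2@[27:28]
pos 29 'd': at 7 (fail-walked)  emit P2@[28:29]
pos 30 'd': at 7 (fail-walked)  emit P2@[29:30]
pos 31 'b': at 1 (fail-walked)  emit P5@[31:31]
pos 32 'b': at 8  emit P3@[31:32],P5@[32:32]
pos 33 'b': at 8 (fail-walked)  emit P3@[32:33],P5@[33:33]
pos 34 'a': at 2 (fail-walked)
pos 35 'b': at 1 (fail-walked)  emit P5@[35:35]
pos 36 'b': at 8  emit P3@[35:36],P5@[36:36]
pos 37 'd': at 6 (fail-walked)
pos 38 'd': at 7  emit P2@[37:38]
pos 39 'a': at 12 (fail-walked)
pos 40 'c': at 9 (fail-walked)
pos 41 'd': at 10
pos 42 'c': at 11  emit P4@[40:42]
pos 43 'a': at 12 (fail-walked)
pos 44 'c': at 9 (fail-walked)
pos 45 'd': at 10
pos 46 'c': at 11  emit P4@[44:46]
pos 47 'b': at 1 (fail-walked)  emit P5@[47:47]
pos 48 'c': at 4
pos 49 'a': at 5  emit P1@[47:49]
pos 50 'b': at 1 (fail-walked)  emit P5@[50:50]
pos 51 'b': at 8  emit P3@[50:51],P5@[51:51]
pos 52 'a': at 2 (fail-walked)
pos 53 'd': at 3  emit P0@[51:53],P6@[52:53]
pos 54 'b': at 1 (fail-walked)  emit P5@[54:54]

All matches (sorted): [[2,5],[5,4],[6,5],[8,0],[8,6],[9,5],[11,1],[12,5],[15,4],[20,4],[23,4],[25,2],[26,2],[27,2],[28,2],[29,2],[30,2],[31,5],[32,3],[32,5],[33,3],[33,5],[35,5],[36,3],[36,5],[38,2],[42,4],[46,4],[47,5],[49,1],[50,5],[51,3],[51,5],[53,0],[53,6],[54,5]]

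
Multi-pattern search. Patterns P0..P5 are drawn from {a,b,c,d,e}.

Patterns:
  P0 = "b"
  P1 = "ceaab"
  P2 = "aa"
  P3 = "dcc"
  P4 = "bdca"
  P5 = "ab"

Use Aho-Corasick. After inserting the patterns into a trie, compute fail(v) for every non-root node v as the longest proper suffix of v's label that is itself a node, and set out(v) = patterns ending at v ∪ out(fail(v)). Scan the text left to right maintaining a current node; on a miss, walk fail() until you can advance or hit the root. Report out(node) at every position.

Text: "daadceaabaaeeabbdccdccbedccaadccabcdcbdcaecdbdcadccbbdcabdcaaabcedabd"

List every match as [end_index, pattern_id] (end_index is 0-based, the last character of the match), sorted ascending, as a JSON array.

Build automaton:
Trie (insert patterns):
  n0 'ε': a→7 b→1 c→2 d→9
  n1 'b': d→12  ←P0
  n2 'c': e→3
  n3 'ce': a→4
  n4 'cea': a→5
  n5 'ceaa': b→6
  n6 'ceaab': ·  ←P1
  n7 'a': a→8 b→15
  n8 'aa': ·  ←P2
  n9 'd': c→10
  n10 'dc': c→11
  n11 'dcc': ·  ←P3
  n12 'bd': c→13
  n13 'bdc': a→14
  n14 'bdca': ·  ←P4
  n15 'ab': ·  ←P5

Failure links (BFS by depth):
  n1('b'): parent n0 fail=0; on 'b' 0 → fail=0;  out {0}∪∅={0}
  n2('c'): parent n0 fail=0; on 'c' 0 → fail=0;  out ∅∪∅=∅
  n7('a'): parent n0 fail=0; on 'a' 0 → fail=0;  out ∅∪∅=∅
  n9('d'): parent n0 fail=0; on 'd' 0 → fail=0;  out ∅∪∅=∅
  n3('ce'): parent n2 fail=0; on 'e' 0 → fail=0;  out ∅∪∅=∅
  n8('aa'): parent n7 fail=0; on 'a' 0 → fail=7;  out {2}∪∅={2}
  n10('dc'): parent n9 fail=0; on 'c' 0 → fail=2;  out ∅∪∅=∅
  n12('bd'): parent n1 fail=0; on 'd' 0 → fail=9;  out ∅∪∅=∅
  n15('ab'): parent n7 fail=0; on 'b' 0 → fail=1;  out {5}∪{0}={0,5}
  n4('cea'): parent n3 fail=0; on 'a' 0 → fail=7;  out ∅∪∅=∅
  n11('dcc'): parent n10 fail=2; on 'c' 2→0 → fail=2;  out {3}∪∅={3}
  n13('bdc'): parent n12 fail=9; on 'c' 9 → fail=10;  out ∅∪∅=∅
  n5('ceaa'): parent n4 fail=7; on 'a' 7 → fail=8;  out ∅∪{2}={2}
  n14('bdca'): parent n13 fail=10; on 'a' 10→2→0 → fail=7;  out {4}∪∅={4}
  n6('ceaab'): parent n5 fail=8; on 'b' 8→7 → fail=15;  out {1}∪{0,5}={0,1,5}

Text stream:
i=0 'd': node 0→9
i=1 'a': node 9→7 (via fail)
i=2 'a': node 7→8  emit P2@[1:2]
i=3 'd': node 8→9 (via fail)
i=4 'c': node 9→10
i=5 'e': node 10→3 (via fail)
i=6 'a': node 3→4
i=7 'a': node 4→5  emit P2@[6:7]
i=8 'b': node 5→6  emit P0@[8:8],P1@[4:8],P5@[7:8]
i=9 'a': node 6→7 (via fail)
i=10 'a': node 7→8  emit P2@[9:10]
i=11 'e': node 8→0 (via fail)
i=12 'e': node 0→0
i=13 'a': node 0→7
i=14 'b': node 7→15  emit P0@[14:14],P5@[13:14]
i=15 'b': node 15→1 (via fail)  emit P0@[15:15]
i=16 'd': node 1→12
i=17 'c': node 12→13
i=18 'c': node 13→11 (via fail)  emit P3@[16:18]
i=19 'd': node 11→9 (via fail)
i=20 'c': node 9→10
i=21 'c': node 10→11  emit P3@[19:21]
i=22 'b': node 11→1 (via fail)  emit P0@[22:22]
i=23 'e': node 1→0 (via fail)
i=24 'd': node 0→9
i=25 'c': node 9→10
i=26 'c': node 10→11  emit P3@[24:26]
i=27 'a': node 11→7 (via fail)
i=28 'a': node 7→8  emit P2@[27:28]
i=29 'd': node 8→9 (via fail)
i=30 'c': node 9→10
i=31 'c': node 10→11  emit P3@[29:31]
i=32 'a': node 11→7 (via fail)
i=33 'b': node 7→15  emit P0@[33:33],P5@[32:33]
i=34 'c': node 15→2 (via fail)
i=35 'd': node 2→9 (via fail)
i=36 'c': node 9→10
i=37 'b': node 10→1 (via fail)  emit P0@[37:37]
i=38 'd': node 1→12
i=39 'c': node 12→13
i=40 'a': node 13→14  emit P4@[37:40]
i=41 'e': node 14→0 (via fail)
i=42 'c': node 0→2
i=43 'd': node 2→9 (via fail)
i=44 'b': node 9→1 (via fail)  emit P0@[44:44]
i=45 'd': node 1→12
i=46 'c': node 12→13
i=47 'a': node 13→14  emit P4@[44:47]
i=48 'd': node 14→9 (via fail)
i=49 'c': node 9→10
i=50 'c': node 10→11  emit P3@[48:50]
i=51 'b': node 11→1 (via fail)  emit P0@[51:51]
i=52 'b': node 1→1 (via fail)  emit P0@[52:52]
i=53 'd': node 1→12
i=54 'c': node 12→13
i=55 'a': node 13→14  emit P4@[52:55]
i=56 'b': node 14→15 (via fail)  emit P0@[56:56],P5@[55:56]
i=57 'd': node 15→12 (via fail)
i=58 'c': node 12→13
i=59 'a': node 13→14  emit P4@[56:59]
i=60 'a': node 14→8 (via fail)  emit P2@[59:60]
i=61 'a': node 8→8 (via fail)  emit P2@[60:61]
i=62 'b': node 8→15 (via fail)  emit P0@[62:62],P5@[61:62]
i=63 'c': node 15→2 (via fail)
i=64 'e': node 2→3
i=65 'd': node 3→9 (via fail)
i=66 'a': node 9→7 (via fail)
i=67 'b': node 7→15  emit P0@[67:67],P5@[66:67]
i=68 'd': node 15→12 (via fail)

All matches (sorted): [[2,2],[7,2],[8,0],[8,1],[8,5],[10,2],[14,0],[14,5],[15,0],[18,3],[21,3],[22,0],[26,3],[28,2],[31,3],[33,0],[33,5],[37,0],[40,4],[44,0],[47,4],[50,3],[51,0],[52,0],[55,4],[56,0],[56,5],[59,4],[60,2],[61,2],[62,0],[62,5],[67,0],[67,5]]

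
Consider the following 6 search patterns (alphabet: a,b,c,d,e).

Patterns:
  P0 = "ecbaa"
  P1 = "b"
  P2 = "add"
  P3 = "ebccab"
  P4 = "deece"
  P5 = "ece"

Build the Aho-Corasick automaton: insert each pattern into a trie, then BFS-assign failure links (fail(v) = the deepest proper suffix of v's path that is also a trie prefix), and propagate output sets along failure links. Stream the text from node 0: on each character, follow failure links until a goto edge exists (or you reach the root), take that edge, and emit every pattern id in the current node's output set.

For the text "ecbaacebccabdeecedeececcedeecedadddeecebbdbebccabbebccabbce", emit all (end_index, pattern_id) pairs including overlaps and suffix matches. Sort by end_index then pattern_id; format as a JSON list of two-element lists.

Build automaton:
Trie nodes:
  0='ε' goto a→7 b→6 d→15 e→1
  1='e' goto b→10 c→2
  2='ec' goto b→3 e→20
  3='ecb' goto a→4
  4='ecba' goto a→5
  5='ecbaa' goto ·  ←P0
  6='b' goto ·  ←P1
  7='a' goto d→8
  8='ad' goto d→9
  9='add' goto ·  ←P2
  10='eb' goto c→11
  11='ebc' goto c→12
  12='ebcc' goto a→13
  13='ebcca' goto b→14
  14='ebccab' goto ·  ←P3
  15='d' goto e→16
  16='de' goto e→17
  17='dee' goto c→18
  18='deec' goto e→19
  19='deece' goto ·  ←P4
  20='ece' goto ·  ←P5

Failure links (BFS by depth):
  n1('e'): parent n0 fail=0; on 'e' 0 → fail=0;  out ∅∪∅=∅
  n6('b'): parent n0 fail=0; on 'b' 0 → fail=0;  out {1}∪∅={1}
  n7('a'): parent n0 fail=0; on 'a' 0 → fail=0;  out ∅∪∅=∅
  n15('d'): parent n0 fail=0; on 'd' 0 → fail=0;  out ∅∪∅=∅
  n2('ec'): parent n1 fail=0; on 'c' 0 → fail=0;  out ∅∪∅=∅
  n8('ad'): parent n7 fail=0; on 'd' 0 → fail=15;  out ∅∪∅=∅
  n10('eb'): parent n1 fail=0; on 'b' 0 → fail=6;  out ∅∪{1}={1}
  n16('de'): parent n15 fail=0; on 'e' 0 → fail=1;  out ∅∪∅=∅
  n3('ecb'): parent n2 fail=0; on 'b' 0 → fail=6;  out ∅∪{1}={1}
  n9('add'): parent n8 fail=15; on 'd' 15→0 → fail=15;  out {2}∪∅={2}
  n11('ebc'): parent n10 fail=6; on 'c' 6→0 → fail=0;  out ∅∪∅=∅
  n17('dee'): parent n16 fail=1; on 'e' 1→0 → fail=1;  out ∅∪∅=∅
  n20('ece'): parent n2 fail=0; on 'e' 0 → fail=1;  out {5}∪∅={5}
  n4('ecba'): parent n3 fail=6; on 'a' 6→0 → fail=7;  out ∅∪∅=∅
  n12('ebcc'): parent n11 fail=0; on 'c' 0 → fail=0;  out ∅∪∅=∅
  n18('deec'): parent n17 fail=1; on 'c' 1 → fail=2;  out ∅∪∅=∅
  n5('ecbaa'): parent n4 fail=7; on 'a' 7→0 → fail=7;  out {0}∪∅={0}
  n13('ebcca'): parent n12 fail=0; on 'a' 0 → fail=7;  out ∅∪∅=∅
  n19('deece'): parent n18 fail=2; on 'e' 2 → fail=20;  out {4}∪{5}={4,5}
  n14('ebccab'): parent n13 fail=7; on 'b' 7→0 → fail=6;  out {3}∪{1}={1,3}

Run:
pos 0 'e': at 1
pos 1 'c': at 2
pos 2 'b': at 3  → match P1@[2:2]
pos 3 'a': at 4
pos 4 'a': at 5  → match P0@[0:4]
pos 5 'c': at 0 (fail-walked)
pos 6 'e': at 1
pos 7 'b': at 10  → match P1@[7:7]
pos 8 'c': at 11
pos 9 'c': at 12
pos 10 'a': at 13
pos 11 'b': at 14  → match P1@[11:11],P3@[6:11]
pos 12 'd': at 15 (fail-walked)
pos 13 'e': at 16
pos 14 'e': at 17
pos 15 'c': at 18
pos 16 'e': at 19  → match P4@[12:16],P5@[14:16]
pos 17 'd': at 15 (fail-walked)
pos 18 'e': at 16
pos 19 'e': at 17
pos 20 'c': at 18
pos 21 'e': at 19  → match P4@[17:21],P5@[19:21]
pos 22 'c': at 2 (fail-walked)
pos 23 'c': at 0 (fail-walked)
pos 24 'e': at 1
pos 25 'd': at 15 (fail-walked)
pos 26 'e': at 16
pos 27 'e': at 17
pos 28 'c': at 18
pos 29 'e': at 19  → match P4@[25:29],P5@[27:29]
pos 30 'd': at 15 (fail-walked)
pos 31 'a': at 7 (fail-walked)
pos 32 'd': at 8
pos 33 'd': at 9  → match P2@[31:33]
pos 34 'd': at 15 (fail-walked)
pos 35 'e': at 16
pos 36 'e': at 17
pos 37 'c': at 18
pos 38 'e': at 19  → match P4@[34:38],P5@[36:38]
pos 39 'b': at 10 (fail-walked)  → match P1@[39:39]
pos 40 'b': at 6 (fail-walked)  → match P1@[40:40]
pos 41 'd': at 15 (fail-walked)
pos 42 'b': at 6 (fail-walked)  → match P1@[42:42]
pos 43 'e': at 1 (fail-walked)
pos 44 'b': at 10  → match P1@[44:44]
pos 45 'c': at 11
pos 46 'c': at 12
pos 47 'a': at 13
pos 48 'b': at 14  → match P1@[48:48],P3@[43:48]
pos 49 'b': at 6 (fail-walked)  → match P1@[49:49]
pos 50 'e': at 1 (fail-walked)
pos 51 'b': at 10  → match P1@[51:51]
pos 52 'c': at 11
pos 53 'c': at 12
pos 54 'a': at 13
pos 55 'b': at 14  → match P1@[55:55],P3@[50:55]
pos 56 'b': at 6 (fail-walked)  → match P1@[56:56]
pos 57 'c': at 0 (fail-walked)
pos 58 'e': at 1

Matches: [[2,1],[4,0],[7,1],[11,1],[11,3],[16,4],[16,5],[21,4],[21,5],[29,4],[29,5],[33,2],[38,4],[38,5],[39,1],[40,1],[42,1],[44,1],[48,1],[48,3],[49,1],[51,1],[55,1],[55,3],[56,1]]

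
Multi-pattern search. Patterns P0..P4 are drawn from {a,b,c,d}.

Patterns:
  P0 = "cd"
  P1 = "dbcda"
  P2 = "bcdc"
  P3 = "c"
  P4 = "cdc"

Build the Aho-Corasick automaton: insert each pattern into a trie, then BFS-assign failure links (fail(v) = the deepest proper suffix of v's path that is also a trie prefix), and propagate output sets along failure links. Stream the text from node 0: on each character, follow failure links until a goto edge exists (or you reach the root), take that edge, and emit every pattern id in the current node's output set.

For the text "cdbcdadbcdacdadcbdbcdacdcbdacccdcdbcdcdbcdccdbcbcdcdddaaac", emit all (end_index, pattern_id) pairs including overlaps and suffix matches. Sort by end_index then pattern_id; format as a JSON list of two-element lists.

Build automaton:
Trie (insert patterns):
  0='ε' goto b→8 c→1 d→3
  1='c' goto d→2  ←P3
  2='cd' goto c→12  ←P0
  3='d' goto b→4
  4='db' goto c→5
  5='dbc' goto d→6
  6='dbcd' goto a→7
  7='dbcda' goto ·  ←P1
  8='b' goto c→9
  9='bc' goto d→10
  10='bcd' goto c→11
  11='bcdc' goto ·  ←P2
  12='cdc' goto ·  ←P4

BFS fail/out derivation:
  fail(1) 'c': from fail(0)=0 chase 'c': 0 ⇒ 0;  out={3}∪out(0)={3}
  fail(3) 'd': from fail(0)=0 chase 'd': 0 ⇒ 0;  out=∅∪out(0)=∅
  fail(8) 'b': from fail(0)=0 chase 'b': 0 ⇒ 0;  out=∅∪out(0)=∅
  fail(2) 'cd': from fail(1)=0 chase 'd': 0 ⇒ 3;  out={0}∪out(3)={0}
  fail(4) 'db': from fail(3)=0 chase 'b': 0 ⇒ 8;  out=∅∪out(8)=∅
  fail(9) 'bc': from fail(8)=0 chase 'c': 0 ⇒ 1;  out=∅∪out(1)={3}
  fail(5) 'dbc': from fail(4)=8 chase 'c': 8 ⇒ 9;  out=∅∪out(9)={3}
  fail(10) 'bcd': from fail(9)=1 chase 'd': 1 ⇒ 2;  out=∅∪out(2)={0}
  fail(12) 'cdc': from fail(2)=3 chase 'c': 3→0 ⇒ 1;  out={4}∪out(1)={3,4}
  fail(6) 'dbcd': from fail(5)=9 chase 'd': 9 ⇒ 10;  out=∅∪out(10)={0}
  fail(11) 'bcdc': from fail(10)=2 chase 'c': 2 ⇒ 12;  out={2}∪out(12)={2,3,4}
  fail(7) 'dbcda': from fail(6)=10 chase 'a': 10→2→3→0 ⇒ 0;  out={1}∪out(0)={1}

Run:
i=0 'c': node 0→1  ** P3@[0:0]
i=1 'd': node 1→2  ** P0@[0:1]
i=2 'b': node 2→4 ·f
i=3 'c': node 4→5  ** P3@[3:3]
i=4 'd': node 5→6  ** P0@[3:4]
i=5 'a': node 6→7  ** P1@[1:5]
i=6 'd': node 7→3 ·f
i=7 'b': node 3→4
i=8 'c': node 4→5  ** P3@[8:8]
i=9 'd': node 5→6  ** P0@[8:9]
i=10 'a': node 6→7  ** P1@[6:10]
i=11 'c': node 7→1 ·f  ** P3@[11:11]
i=12 'd': node 1→2  ** P0@[11:12]
i=13 'a': node 2→0 ·f
i=14 'd': node 0→3
i=15 'c': node 3→1 ·f  ** P3@[15:15]
i=16 'b': node 1→8 ·f
i=17 'd': node 8→3 ·f
i=18 'b': node 3→4
i=19 'c': node 4→5  ** P3@[19:19]
i=20 'd': node 5→6  ** P0@[19:20]
i=21 'a': node 6→7  ** P1@[17:21]
i=22 'c': node 7→1 ·f  ** P3@[22:22]
i=23 'd': node 1→2  ** P0@[22:23]
i=24 'c': node 2→12  ** P3@[24:24],P4@[22:24]
i=25 'b': node 12→8 ·f
i=26 'd': node 8→3 ·f
i=27 'a': node 3→0 ·f
i=28 'c': node 0→1  ** P3@[28:28]
i=29 'c': node 1→1 ·f  ** P3@[29:29]
i=30 'c': node 1→1 ·f  ** P3@[30:30]
i=31 'd': node 1→2  ** P0@[30:31]
i=32 'c': node 2→12  ** P3@[32:32],P4@[30:32]
i=33 'd': node 12→2 ·f  ** P0@[32:33]
i=34 'b': node 2→4 ·f
i=35 'c': node 4→5  ** P3@[35:35]
i=36 'd': node 5→6  ** P0@[35:36]
i=37 'c': node 6→11 ·f  ** P2@[34:37],P3@[37:37],P4@[35:37]
i=38 'd': node 11→2 ·f  ** P0@[37:38]
i=39 'b': node 2→4 ·f
i=40 'c': node 4→5  ** P3@[40:40]
i=41 'd': node 5→6  ** P0@[40:41]
i=42 'c': node 6→11 ·f  ** P2@[39:42],P3@[42:42],P4@[40:42]
i=43 'c': node 11→1 ·f  ** P3@[43:43]
i=44 'd': node 1→2  ** P0@[43:44]
i=45 'b': node 2→4 ·f
i=46 'c': node 4→5  ** P3@[46:46]
i=47 'b': node 5→8 ·f
i=48 'c': node 8→9  ** P3@[48:48]
i=49 'd': node 9→10  ** P0@[48:49]
i=50 'c': node 10→11  ** P2@[47:50],P3@[50:50],P4@[48:50]
i=51 'd': node 11→2 ·f  ** P0@[50:51]
i=52 'd': node 2→3 ·f
i=53 'd': node 3→3 ·f
i=54 'a': node 3→0 ·f
i=55 'a': node 0→0
i=56 'a': node 0→0
i=57 'c': node 0→1  ** P3@[57:57]

All matches (sorted): [[0,3],[1,0],[3,3],[4,0],[5,1],[8,3],[9,0],[10,1],[11,3],[12,0],[15,3],[19,3],[20,0],[21,1],[22,3],[23,0],[24,3],[24,4],[28,3],[29,3],[30,3],[31,0],[32,3],[32,4],[33,0],[35,3],[36,0],[37,2],[37,3],[37,4],[38,0],[40,3],[41,0],[42,2],[42,3],[42,4],[43,3],[44,0],[46,3],[48,3],[49,0],[50,2],[50,3],[50,4],[51,0],[57,3]]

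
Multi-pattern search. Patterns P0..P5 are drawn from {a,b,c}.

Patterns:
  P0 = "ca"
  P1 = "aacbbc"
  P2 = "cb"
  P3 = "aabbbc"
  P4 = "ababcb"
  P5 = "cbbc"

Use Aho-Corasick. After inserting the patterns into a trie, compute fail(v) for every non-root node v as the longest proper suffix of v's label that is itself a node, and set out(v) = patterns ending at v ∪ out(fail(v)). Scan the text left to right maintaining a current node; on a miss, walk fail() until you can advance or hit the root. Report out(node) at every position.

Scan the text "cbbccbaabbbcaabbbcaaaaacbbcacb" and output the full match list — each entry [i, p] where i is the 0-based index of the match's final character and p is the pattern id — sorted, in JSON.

Build:
Trie (insert patterns):
  0='ε' goto a→3 c→1
  1='c' goto a→2 b→9
  2='ca' goto ·  ←P0
  3='a' goto a→4 b→14
  4='aa' goto b→10 c→5
  5='aac' goto b→6
  6='aacb' goto b→7
  7='aacbb' goto c→8
  8='aacbbc' goto ·  ←P1
  9='cb' goto b→19  ←P2
  10='aab' goto b→11
  11='aabb' goto b→12
  12='aabbb' goto c→13
  13='aabbbc' goto ·  ←P3
  14='ab' goto a→15
  15='aba' goto b→16
  16='abab' goto c→17
  17='ababc' goto b→18
  18='ababcb' goto ·  ←P4
  19='cbb' goto c→20
  20='cbbc' goto ·  ←P5

BFS fail/out derivation:
  n1('c'): parent n0 fail=0; on 'c' 0 → fail=0;  out ∅∪∅=∅
  n3('a'): parent n0 fail=0; on 'a' 0 → fail=0;  out ∅∪∅=∅
  n2('ca'): parent n1 fail=0; on 'a' 0 → fail=3;  out {0}∪∅={0}
  n4('aa'): parent n3 fail=0; on 'a' 0 → fail=3;  out ∅∪∅=∅
  n9('cb'): parent n1 fail=0; on 'b' 0 → fail=0;  out {2}∪∅={2}
  n14('ab'): parent n3 fail=0; on 'b' 0 → fail=0;  out ∅∪∅=∅
  n5('aac'): parent n4 fail=3; on 'c' 3→0 → fail=1;  out ∅∪∅=∅
  n10('aab'): parent n4 fail=3; on 'b' 3 → fail=14;  out ∅∪∅=∅
  n15('aba'): parent n14 fail=0; on 'a' 0 → fail=3;  out ∅∪∅=∅
  n19('cbb'): parent n9 fail=0; on 'b' 0 → fail=0;  out ∅∪∅=∅
  n6('aacb'): parent n5 fail=1; on 'b' 1 → fail=9;  out ∅∪{2}={2}
  n11('aabb'): parent n10 fail=14; on 'b' 14→0 → fail=0;  out ∅∪∅=∅
  n16('abab'): parent n15 fail=3; on 'b' 3 → fail=14;  out ∅∪∅=∅
  n20('cbbc'): parent n19 fail=0; on 'c' 0 → fail=1;  out {5}∪∅={5}
  n7('aacbb'): parent n6 fail=9; on 'b' 9 → fail=19;  out ∅∪∅=∅
  n12('aabbb'): parent n11 fail=0; on 'b' 0 → fail=0;  out ∅∪∅=∅
  n17('ababc'): parent n16 fail=14; on 'c' 14→0 → fail=1;  out ∅∪∅=∅
  n8('aacbbc'): parent n7 fail=19; on 'c' 19 → fail=20;  out {1}∪{5}={1,5}
  n13('aabbbc'): parent n12 fail=0; on 'c' 0 → fail=1;  out {3}∪∅={3}
  n18('ababcb'): parent n17 fail=1; on 'b' 1 → fail=9;  out {4}∪{2}={2,4}

Text stream:
[0] read 'c'  n0⇒n1
[1] read 'b'  n1⇒n9  → match P2@[0:1]
[2] read 'b'  n9⇒n19
[3] read 'c'  n19⇒n20  → match P5@[0:3]
[4] read 'c'  n20⇒n1 (via fail)
[5] read 'b'  n1⇒n9  → match P2@[4:5]
[6] read 'a'  n9⇒n3 (via fail)
[7] read 'a'  n3⇒n4
[8] read 'b'  n4⇒n10
[9] read 'b'  n10⇒n11
[10] read 'b'  n11⇒n12
[11] read 'c'  n12⇒n13  → match P3@[6:11]
[12] read 'a'  n13⇒n2 (via fail)  → match P0@[11:12]
[13] read 'a'  n2⇒n4 (via fail)
[14] read 'b'  n4⇒n10
[15] read 'b'  n10⇒n11
[16] read 'b'  n11⇒n12
[17] read 'c'  n12⇒n13  → match P3@[12:17]
[18] read 'a'  n13⇒n2 (via fail)  → match P0@[17:18]
[19] read 'a'  n2⇒n4 (via fail)
[20] read 'a'  n4⇒n4 (via fail)
[21] read 'a'  n4⇒n4 (via fail)
[22] read 'a'  n4⇒n4 (via fail)
[23] read 'c'  n4⇒n5
[24] read 'b'  n5⇒n6  → match P2@[23:24]
[25] read 'b'  n6⇒n7
[26] read 'c'  n7⇒n8  → match P1@[21:26],P5@[23:26]
[27] read 'a'  n8⇒n2 (via fail)  → match P0@[26:27]
[28] read 'c'  n2⇒n1 (via fail)
[29] read 'b'  n1⇒n9  → match P2@[28:29]

All matches (sorted): [[1,2],[3,5],[5,2],[11,3],[12,0],[17,3],[18,0],[24,2],[26,1],[26,5],[27,0],[29,2]]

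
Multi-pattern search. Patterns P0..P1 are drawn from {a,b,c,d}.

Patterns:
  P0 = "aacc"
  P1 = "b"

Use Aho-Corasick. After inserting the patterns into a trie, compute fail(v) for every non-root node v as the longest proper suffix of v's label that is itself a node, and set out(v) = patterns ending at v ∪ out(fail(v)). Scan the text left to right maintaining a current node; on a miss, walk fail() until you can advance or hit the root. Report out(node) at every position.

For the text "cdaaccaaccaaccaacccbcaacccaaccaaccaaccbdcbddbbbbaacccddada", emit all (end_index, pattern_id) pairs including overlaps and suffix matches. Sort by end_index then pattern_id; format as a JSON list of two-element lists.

Construct AC machine:
Trie nodes:
  n0 'ε': a→1 b→5
  n1 'a': a→2
  n2 'aa': c→3
  n3 'aac': c→4
  n4 'aacc': ·  [P0 ends]
  n5 'b': ·  [P1 ends]

BFS fail/out derivation:
  fail(1) 'a': from fail(0)=0 chase 'a': 0 ⇒ 0;  out=∅∪out(0)=∅
  fail(5) 'b': from fail(0)=0 chase 'b': 0 ⇒ 0;  out={1}∪out(0)={1}
  fail(2) 'aa': from fail(1)=0 chase 'a': 0 ⇒ 1;  out=∅∪out(1)=∅
  fail(3) 'aac': from fail(2)=1 chase 'c': 1→0 ⇒ 0;  out=∅∪out(0)=∅
  fail(4) 'aacc': from fail(3)=0 chase 'c': 0 ⇒ 0;  out={0}∪out(0)={0}

Text stream:
i=0 'c': node 0→0
i=1 'd': node 0→0
i=2 'a': node 0→1
i=3 'a': node 1→2
i=4 'c': node 2→3
i=5 'c': node 3→4  → match P0@[2:5]
i=6 'a': node 4→1 (fail-walked)
i=7 'a': node 1→2
i=8 'c': node 2→3
i=9 'c': node 3→4  → match P0@[6:9]
i=10 'a': node 4→1 (fail-walked)
i=11 'a': node 1→2
i=12 'c': node 2→3
i=13 'c': node 3→4  → match P0@[10:13]
i=14 'a': node 4→1 (fail-walked)
i=15 'a': node 1→2
i=16 'c': node 2→3
i=17 'c': node 3→4  → match P0@[14:17]
i=18 'c': node 4→0 (fail-walked)
i=19 'b': node 0→5  → match P1@[19:19]
i=20 'c': node 5→0 (fail-walked)
i=21 'a': node 0→1
i=22 'a': node 1→2
i=23 'c': node 2→3
i=24 'c': node 3→4  → match P0@[21:24]
i=25 'c': node 4→0 (fail-walked)
i=26 'a': node 0→1
i=27 'a': node 1→2
i=28 'c': node 2→3
i=29 'c': node 3→4  → match P0@[26:29]
i=30 'a': node 4→1 (fail-walked)
i=31 'a': node 1→2
i=32 'c': node 2→3
i=33 'c': node 3→4  → match P0@[30:33]
i=34 'a': node 4→1 (fail-walked)
i=35 'a': node 1→2
i=36 'c': node 2→3
i=37 'c': node 3→4  → match P0@[34:37]
i=38 'b': node 4→5 (fail-walked)  → match P1@[38:38]
i=39 'd': node 5→0 (fail-walked)
i=40 'c': node 0→0
i=41 'b': node 0→5  → match P1@[41:41]
i=42 'd': node 5→0 (fail-walked)
i=43 'd': node 0→0
i=44 'b': node 0→5  → match P1@[44:44]
i=45 'b': node 5→5 (fail-walked)  → match P1@[45:45]
i=46 'b': node 5→5 (fail-walked)  → match P1@[46:46]
i=47 'b': node 5→5 (fail-walked)  → match P1@[47:47]
i=48 'a': node 5→1 (fail-walked)
i=49 'a': node 1→2
i=50 'c': node 2→3
i=51 'c': node 3→4  → match P0@[48:51]
i=52 'c': node 4→0 (fail-walked)
i=53 'd': node 0→0
i=54 'd': node 0→0
i=55 'a': node 0→1
i=56 'd': node 1→0 (fail-walked)
i=57 'a': node 0→1

Result: [[5,0],[9,0],[13,0],[17,0],[19,1],[24,0],[29,0],[33,0],[37,0],[38,1],[41,1],[44,1],[45,1],[46,1],[47,1],[51,0]]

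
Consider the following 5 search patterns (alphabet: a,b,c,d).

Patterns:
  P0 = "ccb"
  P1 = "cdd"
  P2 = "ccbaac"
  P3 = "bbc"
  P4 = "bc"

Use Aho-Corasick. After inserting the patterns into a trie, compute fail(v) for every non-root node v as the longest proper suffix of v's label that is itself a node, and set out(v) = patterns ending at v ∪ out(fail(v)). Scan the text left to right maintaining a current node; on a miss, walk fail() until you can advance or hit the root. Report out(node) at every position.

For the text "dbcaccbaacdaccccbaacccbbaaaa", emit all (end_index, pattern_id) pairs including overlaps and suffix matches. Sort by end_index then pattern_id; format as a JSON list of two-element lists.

Build:
Trie nodes:
  n0 'ε': b→9 c→1
  n1 'c': c→2 d→4
  n2 'cc': b→3
  n3 'ccb': a→6  [P0 ends]
  n4 'cd': d→5
  n5 'cdd': ·  [P1 ends]
  n6 'ccba': a→7
  n7 'ccbaa': c→8
  n8 'ccbaac': ·  [P2 ends]
  n9 'b': b→10 c→12
  n10 'bb': c→11
  n11 'bbc': ·  [P3 ends]
  n12 'bc': ·  [P4 ends]

Failure links (BFS by depth):
  fail(1) 'c': from fail(0)=0 chase 'c': 0 ⇒ 0;  out=∅∪out(0)=∅
  fail(9) 'b': from fail(0)=0 chase 'b': 0 ⇒ 0;  out=∅∪out(0)=∅
  fail(2) 'cc': from fail(1)=0 chase 'c': 0 ⇒ 1;  out=∅∪out(1)=∅
  fail(4) 'cd': from fail(1)=0 chase 'd': 0 ⇒ 0;  out=∅∪out(0)=∅
  fail(10) 'bb': from fail(9)=0 chase 'b': 0 ⇒ 9;  out=∅∪out(9)=∅
  fail(12) 'bc': from fail(9)=0 chase 'c': 0 ⇒ 1;  out={4}∪out(1)={4}
  fail(3) 'ccb': from fail(2)=1 chase 'b': 1→0 ⇒ 9;  out={0}∪out(9)={0}
  fail(5) 'cdd': from fail(4)=0 chase 'd': 0 ⇒ 0;  out={1}∪out(0)={1}
  fail(11) 'bbc': from fail(10)=9 chase 'c': 9 ⇒ 12;  out={3}∪out(12)={3,4}
  fail(6) 'ccba': from fail(3)=9 chase 'a': 9→0 ⇒ 0;  out=∅∪out(0)=∅
  fail(7) 'ccbaa': from fail(6)=0 chase 'a': 0 ⇒ 0;  out=∅∪out(0)=∅
  fail(8) 'ccbaac': from fail(7)=0 chase 'c': 0 ⇒ 1;  out={2}∪out(1)={2}

Text stream:
i=0 'd': node 0→0
i=1 'b': node 0→9
i=2 'c': node 9→12  ** P4@[1:2]
i=3 'a': node 12→0 ·f
i=4 'c': node 0→1
i=5 'c': node 1→2
i=6 'b': node 2→3  ** P0@[4:6]
i=7 'a': node 3→6
i=8 'a': node 6→7
i=9 'c': node 7→8  ** P2@[4:9]
i=10 'd': node 8→4 ·f
i=11 'a': node 4→0 ·f
i=12 'c': node 0→1
i=13 'c': node 1→2
i=14 'c': node 2→2 ·f
i=15 'c': node 2→2 ·f
i=16 'b': node 2→3  ** P0@[14:16]
i=17 'a': node 3→6
i=18 'a': node 6→7
i=19 'c': node 7→8  ** P2@[14:19]
i=20 'c': node 8→2 ·f
i=21 'c': node 2→2 ·f
i=22 'b': node 2→3  ** P0@[20:22]
i=23 'b': node 3→10 ·f
i=24 'a': node 10→0 ·f
i=25 'a': node 0→0
i=26 'a': node 0→0
i=27 'a': node 0→0

Matches: [[2,4],[6,0],[9,2],[16,0],[19,2],[22,0]]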